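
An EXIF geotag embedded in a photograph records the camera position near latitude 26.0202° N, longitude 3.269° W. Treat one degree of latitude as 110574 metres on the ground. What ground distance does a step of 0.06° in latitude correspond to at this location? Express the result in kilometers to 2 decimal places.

0.06° × 110574 m/° = 6634.44 m.
That is 6634.44 m = 6.6344 km.

6.63 kilometers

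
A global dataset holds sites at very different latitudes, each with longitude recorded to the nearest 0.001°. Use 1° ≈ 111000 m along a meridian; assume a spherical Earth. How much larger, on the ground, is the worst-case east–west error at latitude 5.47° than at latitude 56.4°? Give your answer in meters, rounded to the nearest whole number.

25 meters

Rounding to 3 decimal places leaves the longitude within ±0.0005° of the true value.
At 5.47°: 0.0005° × 111000 × cos 5.47° = 0.0005 × 111000 × 0.9954 ≈ 55.247 m.
At 56.4°: 0.0005° × 111000 × cos 56.4° = 0.0005 × 111000 × 0.5534 ≈ 30.713 m.
Difference: 55.247 − 30.713 = 24.534 m.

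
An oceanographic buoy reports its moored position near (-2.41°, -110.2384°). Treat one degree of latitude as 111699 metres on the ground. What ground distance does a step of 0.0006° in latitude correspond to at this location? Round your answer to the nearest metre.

67 metres

0.0006° × 111699 m/° = 67.0194 m.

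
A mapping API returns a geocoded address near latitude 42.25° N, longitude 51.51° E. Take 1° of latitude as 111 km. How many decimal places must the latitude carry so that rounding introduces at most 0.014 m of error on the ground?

One degree of latitude covers 111000 m.
N decimal places → at most half a unit in the last place, 0.5 × 10⁻ᴺ° = 111000/2 × 10⁻ᴺ m.
Setting 55500 × 10⁻ᴺ ≤ 0.014 gives 10ᴺ ≥ 3.964e+06, i.e. N ≥ 6.60.
So 7 decimal places suffice (0.00555 m); 6 would allow up to 0.0555 m.

7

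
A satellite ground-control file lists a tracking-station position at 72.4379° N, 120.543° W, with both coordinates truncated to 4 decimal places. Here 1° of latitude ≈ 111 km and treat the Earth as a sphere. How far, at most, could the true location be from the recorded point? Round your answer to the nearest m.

12 m

Truncating at 4 decimal places can drop up to a full unit in the last place, so each coordinate may be off by as much as 0.0001°.
N–S: 0.0001° × 111000 m/° = 11.1 m.
East–west component at 72.4379°: 0.0001° × 111000 × cos 72.4379° ≈ 0.0001 × 33493.1 ≈ 3.34931 m.
Worst case both components are at the extreme and orthogonal: √(11.1² + 3.34931²) ≈ 11.5943 m.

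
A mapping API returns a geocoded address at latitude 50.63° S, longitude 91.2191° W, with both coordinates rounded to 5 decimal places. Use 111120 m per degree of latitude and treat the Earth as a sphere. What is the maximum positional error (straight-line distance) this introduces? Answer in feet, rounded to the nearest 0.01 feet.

2.16 feet

Rounding to 5 decimal places leaves each coordinate within ±5e-06° of the true value.
N–S: 5e-06° × 111120 m/° = 0.5556 m.
E–W at 50.63°: 5e-06° × 111120 × cos 50.63° = 5e-06 × 111120 × 0.6343 ≈ 0.352431 m.
The two errors are perpendicular, so the maximum displacement is √(0.5556² + 0.352431²) ≈ 0.657951 m.
Converting: 0.657951 m × 3.2808 ft/m ≈ 2.1586 ft.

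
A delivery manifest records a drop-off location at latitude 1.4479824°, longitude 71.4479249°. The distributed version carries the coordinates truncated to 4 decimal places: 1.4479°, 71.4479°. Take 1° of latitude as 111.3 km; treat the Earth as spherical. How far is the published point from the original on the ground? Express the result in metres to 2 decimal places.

9.58 metres

The latitude changed by +0.0000824° and the longitude by +0.0000249°.
N–S: 0.0000824° × 111300 m/° = 9.17112 m.
E–W at 1.4479°: 0.0000249° × 111300 × cos 1.4479° = 0.0000249 × 111300 × 0.9997 ≈ 2.77049 m.
Distance: √(9.17112² + 2.77049²) ≈ 9.58045 m.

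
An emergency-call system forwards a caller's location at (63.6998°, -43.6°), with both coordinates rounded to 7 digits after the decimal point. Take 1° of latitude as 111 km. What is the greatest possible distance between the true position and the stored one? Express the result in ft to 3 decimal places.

Rounding to 7 decimal places leaves each coordinate within ±5e-08° of the true value.
Latitude error → 5e-08 × 111000 = 0.00555 m along the meridian.
E–W at 63.6998°: 5e-08° × 111000 × cos 63.6998° = 5e-08 × 111000 × 0.4431 ≈ 0.00245906 m.
Worst case both components are at the extreme and orthogonal: √(0.00555² + 0.00245906²) ≈ 0.00607038 m.
In feet: 0.00607038 m ÷ 0.3048 ≈ 0.019916 ft.

0.020 ft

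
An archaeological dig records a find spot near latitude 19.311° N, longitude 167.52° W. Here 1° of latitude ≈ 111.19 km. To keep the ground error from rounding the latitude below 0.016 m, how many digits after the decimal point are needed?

7 decimal places

One degree of latitude covers 111190 m.
N decimal places → at most half a unit in the last place, 0.5 × 10⁻ᴺ° = 111190/2 × 10⁻ᴺ m.
Need 0.5 × 111190 × 10⁻ᴺ ≤ 0.016 → 10⁻ᴺ ≤ 2.878e-07, so N ≥ 6.54.
At 6 places the error can reach 0.0556 m, but 7 places keeps it to 0.00556 m.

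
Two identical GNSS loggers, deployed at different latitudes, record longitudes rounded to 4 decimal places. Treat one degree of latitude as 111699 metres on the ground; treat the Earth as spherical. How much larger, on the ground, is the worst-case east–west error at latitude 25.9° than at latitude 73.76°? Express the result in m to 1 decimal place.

Rounding to 4 decimal places leaves the longitude within ±5e-05° of the true value.
Error at 25.9° = 5e-05° × 111699 × cos 25.9° ≈ 5.585 × 0.8996 = 5.024 m.
Error at 73.76° = 5e-05° × 111699 × cos 73.76° ≈ 5.585 × 0.2797 = 1.5619 m.
Difference: 5.024 − 1.5619 = 3.4621 m.

3.5 m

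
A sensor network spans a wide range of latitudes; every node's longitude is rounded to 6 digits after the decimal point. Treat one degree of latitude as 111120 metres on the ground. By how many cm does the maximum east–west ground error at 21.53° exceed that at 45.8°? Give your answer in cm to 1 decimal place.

Rounding to 6 decimal places leaves the longitude within ±5e-07° of the true value.
Error at 21.53° = 5e-07° × 111120 × cos 21.53° ≈ 0.05556 × 0.9302 = 0.051683 m.
Error at 45.8° = 5e-07° × 111120 × cos 45.8° ≈ 0.05556 × 0.6972 = 0.038734 m.
Difference: 0.051683 − 0.038734 = 0.012949 m.
That is 0.0129488 m = 1.2949 cm.

1.3 cm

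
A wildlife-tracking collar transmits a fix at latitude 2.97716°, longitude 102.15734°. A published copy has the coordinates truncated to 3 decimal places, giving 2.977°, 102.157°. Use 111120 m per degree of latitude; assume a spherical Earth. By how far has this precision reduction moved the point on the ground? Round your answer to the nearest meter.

The latitude changed by +0.00016° and the longitude by +0.00034°.
North–south shift: 0.00016 × 111120 = 17.7792 m.
E–W at 2.977°: 0.00034° × 111120 × cos 2.977° = 0.00034 × 111120 × 0.9987 ≈ 37.7298 m.
Hypotenuse of the two orthogonal shifts: √(17.7792² + 37.7298²) = 41.709 m.

42 meters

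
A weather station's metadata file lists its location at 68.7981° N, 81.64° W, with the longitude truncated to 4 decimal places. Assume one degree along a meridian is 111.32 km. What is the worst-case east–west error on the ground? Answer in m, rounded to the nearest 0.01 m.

Truncating at 4 decimal places can drop up to a full unit in the last place, so the longitude may be off by as much as 0.0001°.
At latitude 68.7981° a degree of longitude spans 111320 m × cos 68.7981° = 111320 × 0.3617 ≈ 40259.5 m.
So at most 0.0001° × 40259.5 ≈ 4.02595 m east–west.

4.03 m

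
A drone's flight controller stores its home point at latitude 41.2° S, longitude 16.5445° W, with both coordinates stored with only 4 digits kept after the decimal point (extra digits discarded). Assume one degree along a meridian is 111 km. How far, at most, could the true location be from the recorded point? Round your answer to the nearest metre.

Truncating at 4 decimal places can drop up to a full unit in the last place, so each coordinate may be off by as much as 0.0001°.
Latitude error → 0.0001 × 111000 = 11.1 m along the meridian.
E–W at 41.2°: 0.0001° × 111000 × cos 41.2° = 0.0001 × 111000 × 0.7524 ≈ 8.35181 m.
Worst case both components are at the extreme and orthogonal: √(11.1² + 8.35181²) ≈ 13.8911 m.

14 metres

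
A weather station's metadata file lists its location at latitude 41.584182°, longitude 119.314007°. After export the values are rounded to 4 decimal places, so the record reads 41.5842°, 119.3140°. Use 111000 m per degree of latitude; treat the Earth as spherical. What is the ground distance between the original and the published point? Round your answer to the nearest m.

The latitude changed by -0.000018° and the longitude by +0.000007°.
North–south shift: -0.000018 × 111000 = -1.998 m.
East–west at this latitude: 0.000007° × 111000 × cos 41.5842° ≈ 0.000007 × 83025.9 = 0.581181 m.
Distance: √(1.998² + 0.581181²) ≈ 2.08081 m.

2 m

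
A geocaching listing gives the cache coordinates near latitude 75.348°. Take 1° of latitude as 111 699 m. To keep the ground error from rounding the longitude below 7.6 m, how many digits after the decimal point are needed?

4

At 75.348° one degree of longitude covers 111699 × cos 75.348° ≈ 111699 × 0.2529 ≈ 28254 m.
Rounding to N decimal places gives at most 0.5 × 10⁻ᴺ degrees of error, i.e. 0.5 × 10⁻ᴺ × 28254 m.
Need 0.5 × 28254 × 10⁻ᴺ ≤ 7.6 → 10⁻ᴺ ≤ 5.380e-04, so N ≥ 3.27.
At 3 places the error can reach 14.1 m, but 4 places keeps it to 1.41 m.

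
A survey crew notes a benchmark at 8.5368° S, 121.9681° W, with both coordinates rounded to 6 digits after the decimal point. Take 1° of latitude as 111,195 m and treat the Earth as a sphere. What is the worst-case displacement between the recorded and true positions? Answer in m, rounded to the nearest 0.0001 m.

0.0782 m

Rounding to 6 decimal places leaves each coordinate within ±5e-07° of the true value.
N–S: 5e-07° × 111195 m/° = 0.0555975 m.
East–west component at 8.5368°: 5e-07° × 111195 × cos 8.5368° ≈ 5e-07 × 109963 ≈ 0.0549815 m.
Worst case both components are at the extreme and orthogonal: √(0.0555975² + 0.0549815²) ≈ 0.0781924 m.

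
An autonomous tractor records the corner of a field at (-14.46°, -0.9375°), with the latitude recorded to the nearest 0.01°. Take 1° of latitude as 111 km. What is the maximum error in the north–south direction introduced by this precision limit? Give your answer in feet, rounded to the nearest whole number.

Rounding to 2 decimal places leaves the latitude within ±0.005° of the true value.
North–south distance: 0.005° × 111000 m/° = 555 m.
In feet: 555 m ÷ 0.3048 ≈ 1820.9 ft.

1821 feet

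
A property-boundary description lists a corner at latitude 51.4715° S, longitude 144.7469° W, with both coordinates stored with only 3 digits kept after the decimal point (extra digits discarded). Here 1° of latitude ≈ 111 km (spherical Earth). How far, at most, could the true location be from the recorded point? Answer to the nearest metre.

Truncating at 3 decimal places can drop up to a full unit in the last place, so each coordinate may be off by as much as 0.001°.
Latitude error → 0.001 × 111000 = 111 m along the meridian.
Longitude error → 0.001 × 111000 × cos 51.4715° = 0.001 × 111000 × 0.6229 ≈ 69.1423 m.
Combining orthogonally: (111² + 69.1423²)^½ ≈ 130.773 m.

131 metres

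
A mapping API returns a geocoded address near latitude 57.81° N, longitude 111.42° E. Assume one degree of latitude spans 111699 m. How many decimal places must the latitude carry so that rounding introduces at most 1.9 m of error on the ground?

One degree of latitude covers 111699 m.
Rounding to N decimal places gives at most 0.5 × 10⁻ᴺ degrees of error, i.e. 0.5 × 10⁻ᴺ × 111699 m.
Setting 55849.5 × 10⁻ᴺ ≤ 1.9 gives 10ᴺ ≥ 2.939e+04, i.e. N ≥ 4.47.
N = 4 would give 5.58 m (too coarse); N = 5 gives 0.558 m ≤ 1.9 m.

5 decimal places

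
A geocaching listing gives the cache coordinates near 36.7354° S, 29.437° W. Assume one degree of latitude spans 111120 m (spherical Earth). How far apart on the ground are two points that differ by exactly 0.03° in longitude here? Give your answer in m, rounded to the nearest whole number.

0.03° of longitude at 36.7354° is 0.03 × 111120 × cos 36.7354° ≈ 0.03 × 89052.3 = 2671.57 m.

2672 m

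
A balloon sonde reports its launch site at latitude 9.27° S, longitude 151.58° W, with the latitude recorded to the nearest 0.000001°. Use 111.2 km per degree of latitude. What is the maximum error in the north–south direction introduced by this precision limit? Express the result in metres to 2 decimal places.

0.06 metres

Rounding to 6 decimal places leaves the latitude within ±5e-07° of the true value.
So the N–S error is at most 5e-07 × 111200 = 0.0556 m.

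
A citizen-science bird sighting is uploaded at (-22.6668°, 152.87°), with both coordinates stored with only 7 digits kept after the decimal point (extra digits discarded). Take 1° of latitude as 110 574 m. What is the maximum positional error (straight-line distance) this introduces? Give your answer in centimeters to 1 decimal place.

1.5 centimeters

Truncating at 7 decimal places can drop up to a full unit in the last place, so each coordinate may be off by as much as 1e-07°.
N–S: 1e-07° × 110574 m/° = 0.0110574 m.
Longitude error → 1e-07 × 110574 × cos 22.6668° = 1e-07 × 110574 × 0.9228 ≈ 0.0102033 m.
The two errors are perpendicular, so the maximum displacement is √(0.0110574² + 0.0102033²) ≈ 0.0150457 m.
That is 0.0150457 m = 1.5046 cm.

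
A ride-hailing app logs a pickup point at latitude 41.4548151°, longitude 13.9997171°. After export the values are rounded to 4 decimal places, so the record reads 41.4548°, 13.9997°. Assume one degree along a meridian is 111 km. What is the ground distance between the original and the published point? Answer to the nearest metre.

Δlat = 41.4548151 − 41.4548 = +0.0000151°; Δlon = 13.9997171 − 13.9997 = +0.0000171°.
North–south shift: 0.0000151 × 111000 = 1.6761 m.
E–W at 41.4548°: 0.0000171° × 111000 × cos 41.4548° = 0.0000171 × 111000 × 0.7495 ≈ 1.42258 m.
Distance: √(1.6761² + 1.42258²) ≈ 2.19842 m.

2 metres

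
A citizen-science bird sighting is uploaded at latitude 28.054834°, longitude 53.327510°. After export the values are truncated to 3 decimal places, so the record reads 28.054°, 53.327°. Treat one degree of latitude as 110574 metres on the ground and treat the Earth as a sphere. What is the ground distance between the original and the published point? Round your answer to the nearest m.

The latitude changed by +0.000834° and the longitude by +0.000510°.
North–south shift: 0.000834 × 110574 = 92.2187 m.
E–W at 28.054°: 0.000510° × 110574 × cos 28.054° = 0.000510 × 110574 × 0.8825 ≈ 49.7669 m.
Combined displacement = (92.2187² + 49.7669²)^½ ≈ 104.79 m.

105 m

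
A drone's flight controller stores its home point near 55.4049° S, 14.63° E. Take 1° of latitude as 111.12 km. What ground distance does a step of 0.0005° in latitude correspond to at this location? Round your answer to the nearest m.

56 m

Along a meridian 0.0005° is 0.0005 × 111120 = 55.56 m.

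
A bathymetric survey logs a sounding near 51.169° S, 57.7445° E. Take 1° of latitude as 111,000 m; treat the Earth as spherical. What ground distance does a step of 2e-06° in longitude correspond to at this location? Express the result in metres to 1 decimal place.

0.1 metres

2e-06° of longitude at 51.169° is 2e-06 × 111000 × cos 51.169° ≈ 2e-06 × 69599.8 = 0.1392 m.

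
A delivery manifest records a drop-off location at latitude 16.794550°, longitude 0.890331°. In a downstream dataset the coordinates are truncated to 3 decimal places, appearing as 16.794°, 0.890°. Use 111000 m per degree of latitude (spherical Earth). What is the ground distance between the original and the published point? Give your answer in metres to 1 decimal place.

70.5 metres

Δlat = 16.794550 − 16.794 = +0.000550°; Δlon = 0.890331 − 0.890 = +0.000331°.
N–S: 0.000550° × 111000 m/° = 61.05 m.
E–W at 16.794°: 0.000331° × 111000 × cos 16.794° = 0.000331 × 111000 × 0.9573 ≈ 35.174 m.
Combined displacement = (61.05² + 35.174²)^½ ≈ 70.4579 m.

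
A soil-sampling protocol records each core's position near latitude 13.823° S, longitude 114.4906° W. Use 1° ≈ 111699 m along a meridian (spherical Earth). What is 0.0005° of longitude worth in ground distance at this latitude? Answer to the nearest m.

At 13.823° a degree of longitude is 111699 × cos 13.823° ≈ 108464 m, so 0.0005° corresponds to 54.232 m.

54 m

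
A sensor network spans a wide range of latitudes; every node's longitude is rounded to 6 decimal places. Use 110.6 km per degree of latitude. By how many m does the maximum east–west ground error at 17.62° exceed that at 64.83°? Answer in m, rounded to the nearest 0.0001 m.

Rounding to 6 decimal places leaves the longitude within ±5e-07° of the true value.
Error at 17.62° = 5e-07° × 110600 × cos 17.62° ≈ 0.0553 × 0.9531 = 0.052706 m.
At 64.83°: 5e-07° × 110600 × cos 64.83° = 5e-07 × 110600 × 0.4253 ≈ 0.023519 m.
So the lower-latitude error exceeds the higher by 0.052706 − 0.023519 = 0.029186 m.

0.0292 m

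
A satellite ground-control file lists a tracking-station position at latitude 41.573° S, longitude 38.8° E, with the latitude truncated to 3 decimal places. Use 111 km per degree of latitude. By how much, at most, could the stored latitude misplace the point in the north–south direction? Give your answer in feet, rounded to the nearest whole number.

Truncating at 3 decimal places can drop up to a full unit in the last place, so the latitude may be off by as much as 0.001°.
North–south distance: 0.001° × 111000 m/° = 111 m.
In feet: 111 m ÷ 0.3048 ≈ 364.17 ft.

364 feet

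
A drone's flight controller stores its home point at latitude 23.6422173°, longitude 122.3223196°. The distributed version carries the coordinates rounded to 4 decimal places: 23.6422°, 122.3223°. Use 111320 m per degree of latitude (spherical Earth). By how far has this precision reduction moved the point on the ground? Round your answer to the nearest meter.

Δlat = 23.6422173 − 23.6422 = +0.0000173°; Δlon = 122.3223196 − 122.3223 = +0.0000196°.
N–S: 0.0000173° × 111320 m/° = 1.92584 m.
East–west at this latitude: 0.0000196° × 111320 × cos 23.6422° ≈ 0.0000196 × 101977 = 1.99874 m.
Distance: √(1.92584² + 1.99874²) ≈ 2.77557 m.

3 meters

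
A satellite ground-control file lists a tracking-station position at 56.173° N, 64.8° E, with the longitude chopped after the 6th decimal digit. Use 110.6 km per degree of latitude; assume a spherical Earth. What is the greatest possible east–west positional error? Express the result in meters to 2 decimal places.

Truncating at 6 decimal places can drop up to a full unit in the last place, so the longitude may be off by as much as 1e-06°.
One degree of longitude at 56.173° is 110600 × cos 56.173° ≈ 110600 × 0.5567 = 61569.6 m.
East–west error: 1e-06° × 61569.6 m/° ≈ 0.0615696 m.

0.06 meters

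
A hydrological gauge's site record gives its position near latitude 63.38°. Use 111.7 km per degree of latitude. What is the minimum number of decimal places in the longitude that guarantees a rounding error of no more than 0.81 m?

At 63.38° one degree of longitude covers 111700 × cos 63.38° ≈ 111700 × 0.4481 ≈ 50049.6 m.
N decimal places → at most half a unit in the last place, 0.5 × 10⁻ᴺ° = 50049.6/2 × 10⁻ᴺ m.
Setting 25024.8 × 10⁻ᴺ ≤ 0.81 gives 10ᴺ ≥ 3.089e+04, i.e. N ≥ 4.49.
At 4 places the error can reach 2.5 m, but 5 places keeps it to 0.25 m.

5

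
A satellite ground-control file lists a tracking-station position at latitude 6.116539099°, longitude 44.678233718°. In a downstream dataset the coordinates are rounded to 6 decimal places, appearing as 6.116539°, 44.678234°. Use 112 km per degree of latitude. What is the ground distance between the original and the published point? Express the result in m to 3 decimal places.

Δlat = 6.116539099 − 6.116539 = +0.000000099°; Δlon = 44.678233718 − 44.678234 = -0.000000282°.
N–S: 0.000000099° × 112000 m/° = 0.011088 m.
E–W at 6.11654°: -0.000000282° × 112000 × cos 6.11654° = -0.000000282 × 112000 × 0.9943 ≈ -0.0314042 m.
Combined displacement = (0.011088² + 0.0314042²)^½ ≈ 0.0333042 m.

0.033 m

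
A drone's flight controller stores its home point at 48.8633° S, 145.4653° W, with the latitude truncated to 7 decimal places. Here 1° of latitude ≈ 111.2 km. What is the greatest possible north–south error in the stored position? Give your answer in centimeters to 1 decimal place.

1.1 centimeters

Truncating at 7 decimal places can drop up to a full unit in the last place, so the latitude may be off by as much as 1e-07°.
North–south distance: 1e-07° × 111200 m/° = 0.01112 m.
That is 0.01112 m = 1.112 cm.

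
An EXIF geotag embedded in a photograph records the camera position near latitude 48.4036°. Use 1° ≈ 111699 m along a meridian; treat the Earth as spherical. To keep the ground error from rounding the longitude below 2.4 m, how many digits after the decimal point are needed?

At 48.4036° one degree of longitude covers 111699 × cos 48.4036° ≈ 111699 × 0.6639 ≈ 74154.6 m.
Rounding to N decimal places gives at most 0.5 × 10⁻ᴺ degrees of error, i.e. 0.5 × 10⁻ᴺ × 74154.6 m.
Need 0.5 × 74154.6 × 10⁻ᴺ ≤ 2.4 → 10⁻ᴺ ≤ 6.473e-05, so N ≥ 4.19.
N = 4 would give 3.71 m (too coarse); N = 5 gives 0.371 m ≤ 2.4 m.

5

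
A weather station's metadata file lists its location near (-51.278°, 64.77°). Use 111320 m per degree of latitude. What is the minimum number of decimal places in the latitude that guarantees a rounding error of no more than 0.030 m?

One degree of latitude covers 111320 m.
With N decimal places the half-ulp bound is 0.5·10⁻ᴺ°, or 0.5·10⁻ᴺ × 111320 m on the ground.
Setting 55660 × 10⁻ᴺ ≤ 0.030 gives 10ᴺ ≥ 1.855e+06, i.e. N ≥ 6.27.
So 7 decimal places suffice (0.00557 m); 6 would allow up to 0.0557 m.

7 decimal places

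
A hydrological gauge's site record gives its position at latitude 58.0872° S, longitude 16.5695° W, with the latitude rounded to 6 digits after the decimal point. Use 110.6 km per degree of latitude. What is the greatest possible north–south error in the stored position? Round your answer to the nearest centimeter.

Rounding to 6 decimal places leaves the latitude within ±5e-07° of the true value.
North–south distance: 5e-07° × 110600 m/° = 0.0553 m.
That is 0.0553 m = 5.53 cm.

6 centimeters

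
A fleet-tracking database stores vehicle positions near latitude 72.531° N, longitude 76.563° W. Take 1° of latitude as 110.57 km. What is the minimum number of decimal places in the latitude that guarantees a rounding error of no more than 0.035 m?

7

One degree of latitude covers 110570 m.
N decimal places → at most half a unit in the last place, 0.5 × 10⁻ᴺ° = 110570/2 × 10⁻ᴺ m.
Need 0.5 × 110570 × 10⁻ᴺ ≤ 0.035 → 10⁻ᴺ ≤ 6.331e-07, so N ≥ 6.20.
So 7 decimal places suffice (0.00553 m); 6 would allow up to 0.0553 m.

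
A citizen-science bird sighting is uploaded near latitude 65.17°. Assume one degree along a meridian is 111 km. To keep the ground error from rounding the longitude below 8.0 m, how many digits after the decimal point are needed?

At 65.17° one degree of longitude covers 111000 × cos 65.17° ≈ 111000 × 0.4199 ≈ 46611.9 m.
Rounding to N decimal places gives at most 0.5 × 10⁻ᴺ degrees of error, i.e. 0.5 × 10⁻ᴺ × 46611.9 m.
Need 0.5 × 46611.9 × 10⁻ᴺ ≤ 8.0 → 10⁻ᴺ ≤ 3.433e-04, so N ≥ 3.46.
At 3 places the error can reach 23.3 m, but 4 places keeps it to 2.33 m.

4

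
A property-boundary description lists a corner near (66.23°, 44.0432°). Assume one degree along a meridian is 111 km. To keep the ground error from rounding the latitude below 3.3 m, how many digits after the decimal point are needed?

5 decimal places

One degree of latitude covers 111000 m.
Rounding to N decimal places gives at most 0.5 × 10⁻ᴺ degrees of error, i.e. 0.5 × 10⁻ᴺ × 111000 m.
Setting 55500 × 10⁻ᴺ ≤ 3.3 gives 10ᴺ ≥ 1.682e+04, i.e. N ≥ 4.23.
So 5 decimal places suffice (0.555 m); 4 would allow up to 5.55 m.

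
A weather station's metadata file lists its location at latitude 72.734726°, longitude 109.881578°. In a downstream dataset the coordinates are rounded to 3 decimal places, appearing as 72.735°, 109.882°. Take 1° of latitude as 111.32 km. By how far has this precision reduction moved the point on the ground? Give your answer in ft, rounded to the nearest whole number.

Δlat = 72.734726 − 72.735 = -0.000274°; Δlon = 109.881578 − 109.882 = -0.000422°.
North–south shift: -0.000274 × 111320 = -30.5017 m.
East–west at this latitude: -0.000422° × 111320 × cos 72.735° ≈ -0.000422 × 33038.8 = -13.9424 m.
Hypotenuse of the two orthogonal shifts: √(30.5017² + 13.9424²) = 33.5372 m.
In feet: 33.5372 m ÷ 0.3048 ≈ 110.03 ft.

110 ft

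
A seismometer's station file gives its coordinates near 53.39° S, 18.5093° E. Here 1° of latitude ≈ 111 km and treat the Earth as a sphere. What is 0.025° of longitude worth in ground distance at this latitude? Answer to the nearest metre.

One degree of longitude here spans 111000 × cos 53.39° = 111000 × 0.5964 ≈ 66196.5 m; 0.025° of that is 1654.91 m.

1655 metres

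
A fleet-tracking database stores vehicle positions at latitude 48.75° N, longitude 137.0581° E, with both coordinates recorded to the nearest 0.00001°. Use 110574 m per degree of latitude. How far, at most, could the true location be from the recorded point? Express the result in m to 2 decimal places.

0.66 m

Rounding to 5 decimal places leaves each coordinate within ±5e-06° of the true value.
N–S: 5e-06° × 110574 m/° = 0.55287 m.
Longitude error → 5e-06 × 110574 × cos 48.75° = 5e-06 × 110574 × 0.6593 ≈ 0.364533 m.
The two errors are perpendicular, so the maximum displacement is √(0.55287² + 0.364533²) ≈ 0.66223 m.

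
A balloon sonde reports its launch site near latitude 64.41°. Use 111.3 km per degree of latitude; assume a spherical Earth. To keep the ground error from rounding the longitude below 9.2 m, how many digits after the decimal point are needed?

At 64.41° one degree of longitude covers 111300 × cos 64.41° ≈ 111300 × 0.4319 ≈ 48073.6 m.
Rounding to N decimal places gives at most 0.5 × 10⁻ᴺ degrees of error, i.e. 0.5 × 10⁻ᴺ × 48073.6 m.
Need 0.5 × 48073.6 × 10⁻ᴺ ≤ 9.2 → 10⁻ᴺ ≤ 3.827e-04, so N ≥ 3.42.
At 3 places the error can reach 24 m, but 4 places keeps it to 2.4 m.

4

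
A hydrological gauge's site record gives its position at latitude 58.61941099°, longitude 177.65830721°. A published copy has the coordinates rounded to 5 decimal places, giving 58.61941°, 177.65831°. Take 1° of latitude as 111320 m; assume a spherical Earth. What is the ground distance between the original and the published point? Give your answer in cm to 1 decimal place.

19.6 cm

The latitude changed by +0.00000099° and the longitude by -0.00000279°.
N–S: 0.00000099° × 111320 m/° = 0.110207 m.
East–west at this latitude: -0.00000279° × 111320 × cos 58.6194° ≈ -0.00000279 × 57966.6 = -0.161727 m.
Combined displacement = (0.110207² + 0.161727²)^½ ≈ 0.195707 m.
That is 0.195707 m = 19.571 cm.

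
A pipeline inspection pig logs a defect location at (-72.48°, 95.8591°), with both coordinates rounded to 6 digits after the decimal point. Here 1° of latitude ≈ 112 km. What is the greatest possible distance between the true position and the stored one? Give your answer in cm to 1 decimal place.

Rounding to 6 decimal places leaves each coordinate within ±5e-07° of the true value.
N–S: 5e-07° × 112000 m/° = 0.056 m.
East–west component at 72.48°: 5e-07° × 112000 × cos 72.48° ≈ 5e-07 × 33716.3 ≈ 0.0168582 m.
Worst case both components are at the extreme and orthogonal: √(0.056² + 0.0168582²) ≈ 0.0584825 m.
That is 0.0584825 m = 5.8482 cm.

5.8 cm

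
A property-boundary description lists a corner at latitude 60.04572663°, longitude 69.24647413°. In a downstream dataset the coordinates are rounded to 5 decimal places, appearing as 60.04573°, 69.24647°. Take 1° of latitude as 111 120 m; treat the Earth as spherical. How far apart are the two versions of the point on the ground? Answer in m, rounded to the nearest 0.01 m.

Δlat = 60.04572663 − 60.04573 = -0.00000337°; Δlon = 69.24647413 − 69.24647 = +0.00000413°.
North–south shift: -0.00000337 × 111120 = -0.374474 m.
East–west at this latitude: 0.00000413° × 111120 × cos 60.0457° ≈ 0.00000413 × 55483.2 = 0.229146 m.
Combined displacement = (0.374474² + 0.229146²)^½ ≈ 0.43902 m.

0.44 m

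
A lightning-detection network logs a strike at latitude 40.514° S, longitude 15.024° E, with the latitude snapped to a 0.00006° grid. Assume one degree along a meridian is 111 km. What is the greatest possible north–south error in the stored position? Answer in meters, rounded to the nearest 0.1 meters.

With a 0.00006° grid the true value lies within half a step, ±0.00006°/2 = ±3e-05°, of the stored one.
North–south distance: 3e-05° × 111000 m/° = 3.33 m.

3.3 meters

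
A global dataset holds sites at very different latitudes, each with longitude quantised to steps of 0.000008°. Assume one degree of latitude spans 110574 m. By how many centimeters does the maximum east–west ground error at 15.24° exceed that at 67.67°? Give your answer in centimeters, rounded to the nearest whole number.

With a 0.000008° grid the true value lies within half a step, ±0.000008°/2 = ±4e-06°, of the stored one.
Error at 15.24° = 4e-06° × 110574 × cos 15.24° ≈ 0.4423 × 0.9648 = 0.42674 m.
At 67.67°: 4e-06° × 110574 × cos 67.67° = 4e-06 × 110574 × 0.3799 ≈ 0.16805 m.
Difference: 0.42674 − 0.16805 = 0.2587 m.
That is 0.258696 m = 25.87 cm.

26 centimeters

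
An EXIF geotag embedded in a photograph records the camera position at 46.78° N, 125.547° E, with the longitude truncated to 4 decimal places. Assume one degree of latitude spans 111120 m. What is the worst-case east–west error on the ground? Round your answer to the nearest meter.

Truncating at 4 decimal places can drop up to a full unit in the last place, so the longitude may be off by as much as 0.0001°.
Parallels shrink by cos φ, so at 46.78° a degree of longitude is 111120 × 0.6848 ≈ 76095.1 m.
Maximum E–W displacement: 0.0001 × 76095.1 = 7.60951 m.

8 meters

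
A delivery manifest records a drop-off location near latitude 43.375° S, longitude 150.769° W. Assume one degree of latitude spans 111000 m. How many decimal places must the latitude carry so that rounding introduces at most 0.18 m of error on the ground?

6

One degree of latitude covers 111000 m.
With N decimal places the half-ulp bound is 0.5·10⁻ᴺ°, or 0.5·10⁻ᴺ × 111000 m on the ground.
Setting 55500 × 10⁻ᴺ ≤ 0.18 gives 10ᴺ ≥ 3.083e+05, i.e. N ≥ 5.49.
So 6 decimal places suffice (0.0555 m); 5 would allow up to 0.555 m.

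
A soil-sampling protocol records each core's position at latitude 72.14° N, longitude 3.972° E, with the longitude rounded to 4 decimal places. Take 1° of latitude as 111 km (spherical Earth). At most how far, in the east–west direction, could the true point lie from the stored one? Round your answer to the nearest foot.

Rounding to 4 decimal places leaves the longitude within ±5e-05° of the true value.
At latitude 72.14° a degree of longitude spans 111000 m × cos 72.14° = 111000 × 0.3067 ≈ 34042.8 m.
East–west error: 5e-05° × 34042.8 m/° ≈ 1.70214 m.
Converting: 1.70214 m × 3.2808 ft/m ≈ 5.5845 ft.

6 feet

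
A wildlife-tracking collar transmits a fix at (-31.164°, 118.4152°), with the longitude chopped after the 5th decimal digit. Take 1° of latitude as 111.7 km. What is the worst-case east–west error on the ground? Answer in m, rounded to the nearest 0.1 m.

1.0 m

Truncating at 5 decimal places can drop up to a full unit in the last place, so the longitude may be off by as much as 1e-05°.
One degree of longitude at 31.164° is 111700 × cos 31.164° ≈ 111700 × 0.8557 = 95580.5 m.
East–west error: 1e-05° × 95580.5 m/° ≈ 0.955805 m.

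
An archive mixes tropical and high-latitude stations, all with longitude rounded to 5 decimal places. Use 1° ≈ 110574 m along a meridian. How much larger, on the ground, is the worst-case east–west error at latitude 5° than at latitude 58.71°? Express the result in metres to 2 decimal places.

Rounding to 5 decimal places leaves the longitude within ±5e-06° of the true value.
At 5°: 5e-06° × 110574 × cos 5° = 5e-06 × 110574 × 0.9962 ≈ 0.55077 m.
At 58.71°: 5e-06° × 110574 × cos 58.71° = 5e-06 × 110574 × 0.5194 ≈ 0.28714 m.
So the lower-latitude error exceeds the higher by 0.55077 − 0.28714 = 0.26362 m.

0.26 metres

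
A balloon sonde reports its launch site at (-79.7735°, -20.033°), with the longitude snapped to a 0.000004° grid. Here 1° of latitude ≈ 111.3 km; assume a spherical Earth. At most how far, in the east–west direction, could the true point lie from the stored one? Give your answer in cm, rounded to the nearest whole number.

4 cm

With a 0.000004° grid the true value lies within half a step, ±0.000004°/2 = ±2e-06°, of the stored one.
At latitude 79.7735° a degree of longitude spans 111300 m × cos 79.7735° = 111300 × 0.1775 ≈ 19760.2 m.
So at most 2e-06° × 19760.2 ≈ 0.0395204 m east–west.
That is 0.0395204 m = 3.952 cm.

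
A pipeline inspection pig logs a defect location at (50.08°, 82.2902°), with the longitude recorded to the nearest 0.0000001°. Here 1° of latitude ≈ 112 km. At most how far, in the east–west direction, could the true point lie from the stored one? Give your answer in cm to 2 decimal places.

Rounding to 7 decimal places leaves the longitude within ±5e-08° of the true value.
One degree of longitude at 50.08° is 112000 × cos 50.08° ≈ 112000 × 0.6417 = 71872.3 m.
East–west error: 5e-08° × 71872.3 m/° ≈ 0.00359362 m.
That is 0.00359362 m = 0.35936 cm.

0.36 cm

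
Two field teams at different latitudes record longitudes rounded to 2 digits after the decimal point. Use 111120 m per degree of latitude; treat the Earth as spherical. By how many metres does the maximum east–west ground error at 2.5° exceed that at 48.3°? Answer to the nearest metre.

Rounding to 2 decimal places leaves the longitude within ±0.005° of the true value.
At 2.5°: 0.005° × 111120 × cos 2.5° = 0.005 × 111120 × 0.9990 ≈ 555.07 m.
Error at 48.3° = 0.005° × 111120 × cos 48.3° ≈ 555.6 × 0.6652 = 369.6 m.
So the lower-latitude error exceeds the higher by 555.07 − 369.6 = 185.47 m.

185 metres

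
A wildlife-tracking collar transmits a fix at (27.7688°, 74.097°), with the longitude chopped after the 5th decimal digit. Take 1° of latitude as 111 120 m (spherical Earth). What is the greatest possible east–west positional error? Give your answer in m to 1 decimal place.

1.0 m

Truncating at 5 decimal places can drop up to a full unit in the last place, so the longitude may be off by as much as 1e-05°.
One degree of longitude at 27.7688° is 111120 × cos 27.7688° ≈ 111120 × 0.8848 = 98322.8 m.
Maximum E–W displacement: 1e-05 × 98322.8 = 0.983228 m.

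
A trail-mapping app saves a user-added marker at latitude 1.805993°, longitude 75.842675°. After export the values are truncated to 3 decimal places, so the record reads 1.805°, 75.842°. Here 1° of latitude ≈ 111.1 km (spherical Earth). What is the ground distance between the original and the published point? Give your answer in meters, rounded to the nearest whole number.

133 meters

The latitude changed by +0.000993° and the longitude by +0.000675°.
N–S: 0.000993° × 111100 m/° = 110.322 m.
East–west at this latitude: 0.000675° × 111100 × cos 1.805° ≈ 0.000675 × 111045 = 74.9553 m.
Combined displacement = (110.322² + 74.9553²)^½ ≈ 133.377 m.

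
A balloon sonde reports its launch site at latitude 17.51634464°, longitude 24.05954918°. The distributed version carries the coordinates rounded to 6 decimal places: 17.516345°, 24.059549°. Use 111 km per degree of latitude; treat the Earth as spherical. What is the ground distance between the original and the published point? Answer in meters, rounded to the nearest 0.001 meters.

0.044 meters

Δlat = 17.51634464 − 17.516345 = -0.00000036°; Δlon = 24.05954918 − 24.059549 = +0.00000018°.
N–S: -0.00000036° × 111000 m/° = -0.03996 m.
East–west at this latitude: 0.00000018° × 111000 × cos 17.5163° ≈ 0.00000018 × 105853 = 0.0190536 m.
Combined displacement = (0.03996² + 0.0190536²)^½ ≈ 0.0442701 m.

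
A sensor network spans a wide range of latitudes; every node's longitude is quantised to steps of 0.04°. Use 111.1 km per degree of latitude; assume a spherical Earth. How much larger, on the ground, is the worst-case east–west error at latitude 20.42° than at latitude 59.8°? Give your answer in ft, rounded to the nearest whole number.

3165 ft

With a 0.04° grid the true value lies within half a step, ±0.04°/2 = ±0.02°, of the stored one.
Error at 20.42° = 0.02° × 111100 × cos 20.42° ≈ 2222 × 0.9372 = 2082.4 m.
Error at 59.8° = 0.02° × 111100 × cos 59.8° ≈ 2222 × 0.5030 = 1117.7 m.
Difference: 2082.4 − 1117.7 = 964.66 m.
In feet: 964.66 m ÷ 0.3048 ≈ 3164.9 ft.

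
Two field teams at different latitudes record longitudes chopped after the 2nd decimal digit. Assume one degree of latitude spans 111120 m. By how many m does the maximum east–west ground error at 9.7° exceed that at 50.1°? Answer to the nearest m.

Truncating at 2 decimal places can drop up to a full unit in the last place, so the longitude may be off by as much as 0.01°.
Error at 9.7° = 0.01° × 111120 × cos 9.7° ≈ 1111.2 × 0.9857 = 1095.3 m.
Error at 50.1° = 0.01° × 111120 × cos 50.1° ≈ 1111.2 × 0.6414 = 712.78 m.
So the lower-latitude error exceeds the higher by 1095.3 − 712.78 = 382.53 m.

383 m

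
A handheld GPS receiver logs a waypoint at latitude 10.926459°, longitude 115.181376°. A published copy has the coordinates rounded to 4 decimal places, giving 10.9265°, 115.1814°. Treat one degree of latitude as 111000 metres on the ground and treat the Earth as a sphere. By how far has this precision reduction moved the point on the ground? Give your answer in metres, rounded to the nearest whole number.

The latitude changed by -0.000041° and the longitude by -0.000024°.
North–south shift: -0.000041 × 111000 = -4.551 m.
East–west at this latitude: -0.000024° × 111000 × cos 10.9265° ≈ -0.000024 × 108988 = -2.6157 m.
Hypotenuse of the two orthogonal shifts: √(4.551² + 2.6157²) = 5.24914 m.

5 metres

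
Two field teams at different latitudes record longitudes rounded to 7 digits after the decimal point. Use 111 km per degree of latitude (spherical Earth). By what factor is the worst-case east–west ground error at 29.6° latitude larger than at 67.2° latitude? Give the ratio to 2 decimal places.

2.24

Rounding to 7 decimal places leaves the longitude within ±5e-08° of the true value.
Error at 29.6° = 5e-08° × 111000 × cos 29.6° ≈ 0.00555 × 0.8695 = 0.0048257 m.
Error at 67.2° = 5e-08° × 111000 × cos 67.2° ≈ 0.00555 × 0.3875 = 0.0021507 m.
Ratio: 0.0048257 / 0.0021507 = cos 29.6° / cos 67.2° ≈ 2.2438.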